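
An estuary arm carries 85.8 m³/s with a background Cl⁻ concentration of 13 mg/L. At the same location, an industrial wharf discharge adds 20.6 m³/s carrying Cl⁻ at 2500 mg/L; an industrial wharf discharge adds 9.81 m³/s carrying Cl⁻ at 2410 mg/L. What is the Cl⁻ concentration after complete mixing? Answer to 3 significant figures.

656 mg/L

Conservation of mass: C = (85.80·13.00 + 20.60·2500 + 9.810·2410) / 116.2 = 76260/116.2 = 656.2 mg/L.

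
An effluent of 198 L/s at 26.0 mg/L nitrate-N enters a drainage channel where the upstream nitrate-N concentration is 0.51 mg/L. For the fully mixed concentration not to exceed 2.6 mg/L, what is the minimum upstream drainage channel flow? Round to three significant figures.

Set C_mix = 2.6: (Q·0.5100 + 198.0·26.00) / (Q + 198.0) = 2.6
→ Q = 198.0·(26.00 − 2.6)/(2.6 − 0.5100) = 2217 L/s.

2220 L/s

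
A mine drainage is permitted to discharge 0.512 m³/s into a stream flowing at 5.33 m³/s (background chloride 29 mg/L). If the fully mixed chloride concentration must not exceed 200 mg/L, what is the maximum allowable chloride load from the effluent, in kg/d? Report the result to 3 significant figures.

87600 kg/d

Mass balance at the limit: 5.330·29.00 + 0.5120·Cₑ = 5.842·200 → Cₑ = 1980 mg/L.
Load = 0.5120 m³/s × 1980 g/m³ × 86 400 s/d = 87590 kg/d.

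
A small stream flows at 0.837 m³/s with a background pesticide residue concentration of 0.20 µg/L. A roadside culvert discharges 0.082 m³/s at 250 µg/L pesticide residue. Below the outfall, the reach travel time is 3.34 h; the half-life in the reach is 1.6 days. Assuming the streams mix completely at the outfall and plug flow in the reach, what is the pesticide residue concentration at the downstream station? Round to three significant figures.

21.2 µg/L

Flow-weighted average: C = (0.8370·0.2000 + 0.08200·250.0) / 0.9190 = 20.67/0.9190 = 22.49 µg/L.
Half-life 1.6 d → k = ln 2 / 1.6 = 0.4332 d⁻¹.
After decay, C = 22.49 × e^(−kt) = 22.49 × 0.9415 = 21.17 µg/L.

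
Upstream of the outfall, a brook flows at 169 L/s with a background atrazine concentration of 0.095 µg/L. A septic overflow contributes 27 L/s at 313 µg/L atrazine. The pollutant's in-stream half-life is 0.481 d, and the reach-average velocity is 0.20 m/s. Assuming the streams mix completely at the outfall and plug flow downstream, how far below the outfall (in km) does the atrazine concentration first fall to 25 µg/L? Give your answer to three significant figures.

6.56 km

Mixed concentration C = ΣQC/ΣQ = (169.0·0.09500 + 27.00·313.0) / 196.0 = 8467/196.0 = 43.20 µg/L.
Half-life 0.481 d → k = ln 2 / 0.481 = 1.441 d⁻¹.
Set 43.20·exp(−k·t) = 25 → t = ln(43.20/25)/k = 32790 s = 9.109 h.
Distance = v·t = 0.20·32790 = 6559 m = 6.559 km.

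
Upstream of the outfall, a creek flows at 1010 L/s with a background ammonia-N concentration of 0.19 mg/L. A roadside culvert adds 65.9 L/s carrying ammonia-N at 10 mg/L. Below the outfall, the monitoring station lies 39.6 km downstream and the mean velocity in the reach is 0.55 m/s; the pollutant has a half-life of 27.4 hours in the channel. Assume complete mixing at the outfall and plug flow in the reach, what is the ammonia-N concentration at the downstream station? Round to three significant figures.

0.477 mg/L

After mixing, C = (1010·0.1900 + 65.90·10.00) / 1076 = 850.9/1076 = 0.7909 mg/L.
Travel time t = 39.6·1000 / 0.55 = 72000 s = 20.00 h.
Half-life 27.4 h → k = ln 2 / 27.4 = 0.02530 h⁻¹ = 0.6071 d⁻¹.
After decay, C = 0.7909 × e^(−kt) = 0.7909 × 0.6029 = 0.4768 mg/L.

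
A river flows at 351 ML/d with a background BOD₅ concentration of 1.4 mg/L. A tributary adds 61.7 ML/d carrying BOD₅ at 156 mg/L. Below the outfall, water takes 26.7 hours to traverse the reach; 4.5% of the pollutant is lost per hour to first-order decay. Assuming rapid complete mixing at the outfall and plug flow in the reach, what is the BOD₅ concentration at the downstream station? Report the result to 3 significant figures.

7.17 mg/L

Conservation of mass: C = (351.0·1.400 + 61.70·156.0) / 412.7 = 10120/412.7 = 24.51 mg/L.
4.5%/h lost → k = −ln(1 − 0.045) = 0.04604 h⁻¹.
Applying C = C₀e^(−kt): 24.51 × 0.2925 = 7.170 mg/L.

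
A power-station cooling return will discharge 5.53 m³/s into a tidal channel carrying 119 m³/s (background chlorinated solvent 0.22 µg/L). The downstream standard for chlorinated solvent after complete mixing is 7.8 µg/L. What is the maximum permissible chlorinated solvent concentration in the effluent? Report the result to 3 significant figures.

At the limit, (Qr·Cr + Qe·Cₑ)/(Qr + Qe) = 7.8:
Cₑ = (124.5·7.8 − 119.0·0.2200) / 5.530 = 170.9 µg/L.

171 µg/L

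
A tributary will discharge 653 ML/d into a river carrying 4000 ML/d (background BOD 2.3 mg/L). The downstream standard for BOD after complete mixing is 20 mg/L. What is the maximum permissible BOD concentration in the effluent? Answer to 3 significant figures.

At the limit, (Qr·Cr + Qe·Cₑ)/(Qr + Qe) = 20:
Cₑ = (4653·20 − 4000·2.300) / 653.0 = 128.4 mg/L.

128 mg/L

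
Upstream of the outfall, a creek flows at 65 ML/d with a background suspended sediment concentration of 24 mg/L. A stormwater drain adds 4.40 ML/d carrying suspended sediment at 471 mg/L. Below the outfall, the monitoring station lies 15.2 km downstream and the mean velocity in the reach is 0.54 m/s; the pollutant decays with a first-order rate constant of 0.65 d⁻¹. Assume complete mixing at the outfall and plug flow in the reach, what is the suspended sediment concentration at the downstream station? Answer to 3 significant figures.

42.4 mg/L

After mixing, C = (65.00·24.00 + 4.400·471.0) / 69.40 = 3632/69.40 = 52.34 mg/L.
Travel time t = 15.2·1000 / 0.54 = 28150 s = 7.819 h.
First-order decay: C = 52.34·exp(−k·t) = 52.34·0.8092 = 42.35 mg/L.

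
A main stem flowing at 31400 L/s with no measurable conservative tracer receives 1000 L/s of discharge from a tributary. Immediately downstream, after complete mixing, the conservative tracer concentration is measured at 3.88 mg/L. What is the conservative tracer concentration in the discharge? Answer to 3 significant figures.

126 mg/L

Mass balance: 31400·0 + 1000·Cₑ = 32400·3.880
→ Cₑ = (32400·3.880 − 31400·0) / 1000 = 125.7 mg/L.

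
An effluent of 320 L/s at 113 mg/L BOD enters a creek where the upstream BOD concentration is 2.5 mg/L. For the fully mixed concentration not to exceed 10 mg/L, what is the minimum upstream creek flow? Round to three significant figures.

4390 L/s

Set C_mix = 10: (Q·2.500 + 320.0·113.0) / (Q + 320.0) = 10
→ Q = 320.0·(113.0 − 10)/(10 − 2.500) = 4395 L/s.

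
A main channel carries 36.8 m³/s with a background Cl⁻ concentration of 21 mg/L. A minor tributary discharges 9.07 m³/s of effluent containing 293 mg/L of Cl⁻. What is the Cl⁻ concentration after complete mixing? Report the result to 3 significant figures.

Mixed concentration C = ΣQC/ΣQ = (36.80·21.00 + 9.070·293.0) / 45.87 = 3430/45.87 = 74.78 mg/L.

74.8 mg/L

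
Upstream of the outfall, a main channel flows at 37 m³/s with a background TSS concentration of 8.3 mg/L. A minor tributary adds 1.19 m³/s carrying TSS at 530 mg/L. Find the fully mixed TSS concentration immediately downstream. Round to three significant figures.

24.6 mg/L

Mixed concentration C = ΣQC/ΣQ = (37.00·8.300 + 1.190·530.0) / 38.19 = 937.8/38.19 = 24.56 mg/L.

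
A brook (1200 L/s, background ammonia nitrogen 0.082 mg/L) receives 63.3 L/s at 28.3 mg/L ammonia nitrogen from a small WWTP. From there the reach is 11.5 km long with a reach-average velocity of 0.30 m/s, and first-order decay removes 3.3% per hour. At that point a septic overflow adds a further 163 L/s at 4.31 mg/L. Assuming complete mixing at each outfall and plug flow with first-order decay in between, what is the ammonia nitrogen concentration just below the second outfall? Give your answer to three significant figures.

Flow-weighted average: C = (1200·0.08200 + 63.30·28.30) / 1263 = 1890/1263 = 1.496 mg/L; combined flow 1263 L/s.
Travel time t = 11.5·1000 / 0.30 = 38330 s = 10.65 h.
3.3%/h lost → k = −ln(1 − 0.033) = 0.03356 h⁻¹.
After decay, C = 1.496 × e^(−kt) = 1.496 × 0.6996 = 1.046 mg/L.
Second outfall: C = (1263·1.046 + 163.0·4.310)/1426 = 1.419 mg/L.

1.42 mg/L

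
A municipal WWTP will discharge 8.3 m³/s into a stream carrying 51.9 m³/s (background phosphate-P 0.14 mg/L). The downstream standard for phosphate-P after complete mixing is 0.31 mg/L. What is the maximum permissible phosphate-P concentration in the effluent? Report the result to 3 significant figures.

At the limit, (Qr·Cr + Qe·Cₑ)/(Qr + Qe) = 0.31:
Cₑ = (60.20·0.31 − 51.90·0.1400) / 8.300 = 1.373 mg/L.

1.37 mg/L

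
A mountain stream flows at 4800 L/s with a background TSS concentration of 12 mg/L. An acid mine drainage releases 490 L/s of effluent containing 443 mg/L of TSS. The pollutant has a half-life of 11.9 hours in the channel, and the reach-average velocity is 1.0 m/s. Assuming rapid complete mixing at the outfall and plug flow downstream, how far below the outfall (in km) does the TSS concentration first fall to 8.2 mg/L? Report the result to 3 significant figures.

114 km

After mixing, C = (4800·12.00 + 490.0·443.0) / 5290 = 274700/5290 = 51.92 mg/L.
Half-life 11.9 h → k = ln 2 / 11.9 = 0.05825 h⁻¹ = 1.398 d⁻¹.
Set 51.92·exp(−k·t) = 8.2 → t = ln(51.92/8.2)/k = 114100 s = 31.69 h.
Distance = v·t = 1.0·114100 = 114100 m = 114.1 km.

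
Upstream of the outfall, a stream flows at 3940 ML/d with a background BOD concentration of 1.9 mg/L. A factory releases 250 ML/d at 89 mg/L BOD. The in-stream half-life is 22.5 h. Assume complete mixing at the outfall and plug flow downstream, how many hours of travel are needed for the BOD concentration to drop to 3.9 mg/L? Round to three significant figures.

19.4 h

Mass balance: C = (3940·1.900 + 250.0·89.00) / 4190 = 29740/4190 = 7.097 mg/L.
Half-life 22.5 h → k = ln 2 / 22.5 = 0.03081 h⁻¹ = 0.7394 d⁻¹.
7.097·exp(−k·t) = 3.9 → t = ln(7.097/3.9)/k = 69960 s = 19.43 h.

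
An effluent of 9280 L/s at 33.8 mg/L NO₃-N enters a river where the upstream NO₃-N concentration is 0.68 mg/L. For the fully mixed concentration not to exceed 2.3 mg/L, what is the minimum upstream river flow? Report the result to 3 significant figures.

Set C_mix = 2.3: (Q·0.6800 + 9280·33.80) / (Q + 9280) = 2.3
→ Q = 9280·(33.80 − 2.3)/(2.3 − 0.6800) = 180400 L/s.

180000 L/s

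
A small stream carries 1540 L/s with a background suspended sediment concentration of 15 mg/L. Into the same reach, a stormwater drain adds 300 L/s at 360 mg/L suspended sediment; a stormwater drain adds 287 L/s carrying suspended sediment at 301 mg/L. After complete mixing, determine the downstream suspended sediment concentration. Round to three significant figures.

After mixing, C = (1540·15.00 + 300.0·360.0 + 287.0·301.0) / 2127 = 217500/2127 = 102.3 mg/L.

102 mg/L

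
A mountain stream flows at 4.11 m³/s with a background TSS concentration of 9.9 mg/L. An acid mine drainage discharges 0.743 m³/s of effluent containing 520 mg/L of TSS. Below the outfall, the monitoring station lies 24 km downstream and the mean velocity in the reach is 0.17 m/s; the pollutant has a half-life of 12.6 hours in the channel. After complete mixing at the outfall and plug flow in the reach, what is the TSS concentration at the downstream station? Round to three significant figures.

Mass balance: C = (4.110·9.900 + 0.7430·520.0) / 4.853 = 427.0/4.853 = 88.00 mg/L.
Travel time t = 24·1000 / 0.17 = 141200 s = 39.22 h.
Half-life 12.6 h → k = ln 2 / 12.6 = 0.05501 h⁻¹ = 1.320 d⁻¹.
Decay over the reach: 88.00·exp(−kt) = 88.00·0.1156 = 10.18 mg/L.

10.2 mg/L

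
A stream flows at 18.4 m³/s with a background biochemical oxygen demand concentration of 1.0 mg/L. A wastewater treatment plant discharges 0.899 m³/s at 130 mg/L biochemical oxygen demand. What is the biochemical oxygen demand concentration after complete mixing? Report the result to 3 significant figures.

7.01 mg/L

Mass balance: C = (18.40·1.000 + 0.8990·130.0) / 19.30 = 135.3/19.30 = 7.009 mg/L.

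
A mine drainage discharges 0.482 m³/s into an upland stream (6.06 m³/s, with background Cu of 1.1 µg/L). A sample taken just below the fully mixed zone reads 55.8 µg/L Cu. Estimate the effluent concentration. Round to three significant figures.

Mass balance: 6.060·1.100 + 0.4820·Cₑ = 6.542·55.80
→ Cₑ = (6.542·55.80 − 6.060·1.100) / 0.4820 = 743.5 µg/L.

744 µg/L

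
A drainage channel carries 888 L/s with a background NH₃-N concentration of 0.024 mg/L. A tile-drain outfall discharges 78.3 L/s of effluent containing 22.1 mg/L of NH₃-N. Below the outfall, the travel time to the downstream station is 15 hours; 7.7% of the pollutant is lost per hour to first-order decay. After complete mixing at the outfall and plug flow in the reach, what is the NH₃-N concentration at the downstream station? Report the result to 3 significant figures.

0.545 mg/L

Flow-weighted average: C = (888.0·0.02400 + 78.30·22.10) / 966.3 = 1752/966.3 = 1.813 mg/L.
7.7%/h lost → k = −ln(1 − 0.077) = 0.08013 h⁻¹.
After decay, C = 1.813 × e^(−kt) = 1.813 × 0.3006 = 0.5450 mg/L.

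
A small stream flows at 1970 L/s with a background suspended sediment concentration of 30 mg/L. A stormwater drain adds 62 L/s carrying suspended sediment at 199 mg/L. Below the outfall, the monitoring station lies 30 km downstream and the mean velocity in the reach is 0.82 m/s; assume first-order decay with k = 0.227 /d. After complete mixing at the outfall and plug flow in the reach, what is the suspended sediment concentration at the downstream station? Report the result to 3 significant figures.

After mixing, C = (1970·30.00 + 62.00·199.0) / 2032 = 71440/2032 = 35.16 mg/L.
Travel time t = 30·1000 / 0.82 = 36590 s = 10.16 h.
Decay over the reach: 35.16·exp(−kt) = 35.16·0.9084 = 31.93 mg/L.

31.9 mg/L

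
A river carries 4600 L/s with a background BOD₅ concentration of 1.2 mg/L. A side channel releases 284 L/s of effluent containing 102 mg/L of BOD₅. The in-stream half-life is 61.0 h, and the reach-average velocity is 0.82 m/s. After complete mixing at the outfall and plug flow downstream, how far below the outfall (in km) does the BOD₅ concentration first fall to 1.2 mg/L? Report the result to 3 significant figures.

460 km

Mixed concentration C = ΣQC/ΣQ = (4600·1.200 + 284.0·102.0) / 4884 = 34490/4884 = 7.061 mg/L.
Half-life 61.0 h → k = ln 2 / 61.0 = 0.01136 h⁻¹ = 0.2727 d⁻¹.
Set 7.061·exp(−k·t) = 1.2 → t = ln(7.061/1.2)/k = 561500 s = 156.0 h.
Distance = v·t = 0.82·561500 = 460400 m = 460.4 km.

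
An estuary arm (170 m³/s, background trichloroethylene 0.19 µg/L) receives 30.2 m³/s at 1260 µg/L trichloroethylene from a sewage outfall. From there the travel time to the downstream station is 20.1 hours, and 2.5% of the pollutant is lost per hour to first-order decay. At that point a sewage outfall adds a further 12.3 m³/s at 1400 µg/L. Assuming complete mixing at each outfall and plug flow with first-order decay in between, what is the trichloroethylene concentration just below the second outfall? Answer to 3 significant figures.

Mass balance: C = (170.0·0.1900 + 30.20·1260) / 200.2 = 38080/200.2 = 190.2 µg/L; combined flow 200.2 m³/s.
2.5%/h lost → k = −ln(1 − 0.025) = 0.02532 h⁻¹.
After decay, C = 190.2 × e^(−kt) = 190.2 × 0.6012 = 114.4 µg/L.
Second outfall: C = (200.2·114.4 + 12.30·1400)/212.5 = 188.8 µg/L.

189 µg/L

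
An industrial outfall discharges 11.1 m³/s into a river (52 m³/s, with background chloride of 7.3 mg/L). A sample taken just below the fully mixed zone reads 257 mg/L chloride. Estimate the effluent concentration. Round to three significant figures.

Mass balance: 52.00·7.300 + 11.10·Cₑ = 63.10·257.0
→ Cₑ = (63.10·257.0 − 52.00·7.300) / 11.10 = 1427 mg/L.

1430 mg/L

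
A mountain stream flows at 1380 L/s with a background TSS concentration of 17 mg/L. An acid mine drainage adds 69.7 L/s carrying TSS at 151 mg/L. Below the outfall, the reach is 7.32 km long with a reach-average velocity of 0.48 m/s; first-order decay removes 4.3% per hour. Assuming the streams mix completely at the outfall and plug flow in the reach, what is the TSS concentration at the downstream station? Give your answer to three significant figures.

19.5 mg/L

After mixing, C = (1380·17.00 + 69.70·151.0) / 1450 = 33980/1450 = 23.44 mg/L.
Travel time t = 7.32·1000 / 0.48 = 15250 s = 4.236 h.
4.3%/h lost → k = −ln(1 − 0.043) = 0.04395 h⁻¹.
Decay over the reach: 23.44·exp(−kt) = 23.44·0.8301 = 19.46 mg/L.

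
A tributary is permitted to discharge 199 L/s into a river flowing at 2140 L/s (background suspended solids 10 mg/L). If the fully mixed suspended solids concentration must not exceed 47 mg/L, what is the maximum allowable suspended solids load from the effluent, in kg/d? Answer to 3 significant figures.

Mass balance at the limit: 2140·10.00 + 199.0·Cₑ = 2339·47 → Cₑ = 444.9 mg/L.
199.0 L/s = 0.1990 m³/s. Load = 0.1990 m³/s × 444.9 g/m³ × 86 400 s/d = 7649 kg/d.

7650 kg/d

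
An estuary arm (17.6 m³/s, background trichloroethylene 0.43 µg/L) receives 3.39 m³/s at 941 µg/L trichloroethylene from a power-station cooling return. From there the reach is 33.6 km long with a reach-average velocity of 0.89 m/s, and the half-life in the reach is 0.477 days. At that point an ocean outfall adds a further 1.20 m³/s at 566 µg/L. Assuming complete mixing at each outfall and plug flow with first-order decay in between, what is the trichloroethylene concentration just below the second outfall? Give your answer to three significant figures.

Mixed concentration C = ΣQC/ΣQ = (17.60·0.4300 + 3.390·941.0) / 20.99 = 3198/20.99 = 152.3 µg/L; combined flow 20.99 m³/s.
Travel time t = 33.6·1000 / 0.89 = 37750 s = 10.49 h.
Half-life 0.477 d → k = ln 2 / 0.477 = 1.453 d⁻¹.
Decay over the reach: 152.3·exp(−kt) = 152.3·0.5300 = 80.73 µg/L.
Second outfall: C = (20.99·80.73 + 1.200·566.0)/22.19 = 107.0 µg/L.

107 µg/L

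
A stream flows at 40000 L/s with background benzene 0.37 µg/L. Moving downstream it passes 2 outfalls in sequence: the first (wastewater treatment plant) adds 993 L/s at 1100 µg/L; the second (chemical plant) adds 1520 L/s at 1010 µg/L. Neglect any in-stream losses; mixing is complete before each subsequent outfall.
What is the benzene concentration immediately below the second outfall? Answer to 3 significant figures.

62.2 µg/L

Below outfall 1: Q → 40990 L/s, C = (40000·0.3700 + 993.0·1100)/40990 = 27.01 µg/L.
Below outfall 2: Q → 42510 L/s, C = (40990·27.01 + 1520·1010)/42510 = 62.15 µg/L.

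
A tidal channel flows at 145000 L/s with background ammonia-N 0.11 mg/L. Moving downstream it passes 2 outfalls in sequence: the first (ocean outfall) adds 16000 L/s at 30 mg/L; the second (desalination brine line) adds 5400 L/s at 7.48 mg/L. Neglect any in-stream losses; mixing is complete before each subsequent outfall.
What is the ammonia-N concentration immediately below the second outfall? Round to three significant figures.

Outfall 1: combined Q = 161000 L/s; C = (145000·0.1100 + 16000·30.00)/161000 = 3.080 mg/L.
Outfall 2: combined Q = 166400 L/s; C = (161000·3.080 + 5400·7.480)/166400 = 3.223 mg/L.

3.22 mg/L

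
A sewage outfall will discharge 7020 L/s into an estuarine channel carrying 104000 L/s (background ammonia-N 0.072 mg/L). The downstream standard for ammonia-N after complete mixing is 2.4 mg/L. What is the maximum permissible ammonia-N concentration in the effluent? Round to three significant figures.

At the limit, (Qr·Cr + Qe·Cₑ)/(Qr + Qe) = 2.4:
Cₑ = (111000·2.4 − 104000·0.07200) / 7020 = 36.89 mg/L.

36.9 mg/L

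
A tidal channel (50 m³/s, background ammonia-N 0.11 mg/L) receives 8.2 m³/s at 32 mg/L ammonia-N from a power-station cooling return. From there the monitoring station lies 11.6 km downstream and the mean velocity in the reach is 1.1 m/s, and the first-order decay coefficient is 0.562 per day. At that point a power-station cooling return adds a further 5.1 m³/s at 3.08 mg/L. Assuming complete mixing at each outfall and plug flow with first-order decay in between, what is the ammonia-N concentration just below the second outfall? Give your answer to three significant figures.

4.20 mg/L

Mass balance: C = (50.00·0.1100 + 8.200·32.00) / 58.20 = 267.9/58.20 = 4.603 mg/L; combined flow 58.20 m³/s.
Travel time t = 11.6·1000 / 1.1 = 10550 s = 2.929 h.
After decay, C = 4.603 × e^(−kt) = 4.603 × 0.9337 = 4.298 mg/L.
At the second outfall, C = (58.20·4.298 + 5.100·3.080) / (58.20 + 5.100) = 4.200 mg/L.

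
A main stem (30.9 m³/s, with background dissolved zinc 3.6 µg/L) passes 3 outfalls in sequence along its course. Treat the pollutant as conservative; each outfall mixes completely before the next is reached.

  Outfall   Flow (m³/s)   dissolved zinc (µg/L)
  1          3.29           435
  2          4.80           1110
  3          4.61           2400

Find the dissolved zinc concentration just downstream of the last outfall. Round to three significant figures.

411 µg/L

Outfall 1: combined Q = 34.19 m³/s; C = (30.90·3.600 + 3.290·435.0)/34.19 = 45.11 µg/L.
Outfall 2: combined Q = 38.99 m³/s; C = (34.19·45.11 + 4.800·1110)/38.99 = 176.2 µg/L.
Outfall 3: combined Q = 43.60 m³/s; C = (38.99·176.2 + 4.610·2400)/43.60 = 411.3 µg/L.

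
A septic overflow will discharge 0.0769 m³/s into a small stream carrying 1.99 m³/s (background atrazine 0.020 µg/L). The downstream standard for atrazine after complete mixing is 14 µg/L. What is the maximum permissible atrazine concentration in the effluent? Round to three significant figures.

At the limit, (Qr·Cr + Qe·Cₑ)/(Qr + Qe) = 14:
Cₑ = (2.067·14 − 1.990·0.02000) / 0.07690 = 375.8 µg/L.

376 µg/L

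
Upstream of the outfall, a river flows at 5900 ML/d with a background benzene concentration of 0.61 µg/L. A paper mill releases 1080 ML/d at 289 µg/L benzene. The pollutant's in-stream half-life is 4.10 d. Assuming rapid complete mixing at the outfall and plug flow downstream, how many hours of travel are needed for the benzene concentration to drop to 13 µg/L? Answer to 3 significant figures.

Flow-weighted average: C = (5900·0.6100 + 1080·289.0) / 6980 = 315700/6980 = 45.23 µg/L.
Half-life 4.10 d → k = ln 2 / 4.10 = 0.1691 d⁻¹.
45.23·exp(−k·t) = 13 → t = ln(45.23/13)/k = 637200 s = 177.0 h.

177 h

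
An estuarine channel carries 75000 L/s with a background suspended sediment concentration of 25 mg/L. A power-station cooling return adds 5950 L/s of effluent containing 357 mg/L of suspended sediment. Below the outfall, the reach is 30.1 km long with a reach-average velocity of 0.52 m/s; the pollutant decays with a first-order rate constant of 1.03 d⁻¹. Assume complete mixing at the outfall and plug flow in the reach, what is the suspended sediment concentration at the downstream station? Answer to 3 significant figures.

24.8 mg/L

Conservation of mass: C = (75000·25.00 + 5950·357.0) / 80950 = 3999000/80950 = 49.40 mg/L.
Travel time t = 30.1·1000 / 0.52 = 57880 s = 16.08 h.
Applying C = C₀e^(−kt): 49.40 × 0.5015 = 24.78 mg/L.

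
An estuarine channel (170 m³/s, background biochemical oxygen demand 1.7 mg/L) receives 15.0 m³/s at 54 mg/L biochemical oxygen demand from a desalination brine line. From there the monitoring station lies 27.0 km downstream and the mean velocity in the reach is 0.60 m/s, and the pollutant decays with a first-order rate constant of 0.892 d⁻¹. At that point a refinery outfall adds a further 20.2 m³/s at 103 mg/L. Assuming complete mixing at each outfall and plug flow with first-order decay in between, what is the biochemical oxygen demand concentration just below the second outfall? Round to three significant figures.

13.5 mg/L

Conservation of mass: C = (170.0·1.700 + 15.00·54.00) / 185.0 = 1099/185.0 = 5.941 mg/L; combined flow 185.0 m³/s.
Travel time t = 27.0·1000 / 0.60 = 45000 s = 12.50 h.
After decay, C = 5.941 × e^(−kt) = 5.941 × 0.6284 = 3.733 mg/L.
At the second outfall, C = (185.0·3.733 + 20.20·103.0) / (185.0 + 20.20) = 13.50 mg/L.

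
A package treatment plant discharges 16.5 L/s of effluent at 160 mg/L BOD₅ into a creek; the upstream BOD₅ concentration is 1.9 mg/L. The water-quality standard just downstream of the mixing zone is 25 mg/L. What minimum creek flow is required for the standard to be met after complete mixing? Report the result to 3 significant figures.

Set C_mix = 25: (Q·1.900 + 16.50·160.0) / (Q + 16.50) = 25
→ Q = 16.50·(160.0 − 25)/(25 − 1.900) = 96.43 L/s.

96.4 L/s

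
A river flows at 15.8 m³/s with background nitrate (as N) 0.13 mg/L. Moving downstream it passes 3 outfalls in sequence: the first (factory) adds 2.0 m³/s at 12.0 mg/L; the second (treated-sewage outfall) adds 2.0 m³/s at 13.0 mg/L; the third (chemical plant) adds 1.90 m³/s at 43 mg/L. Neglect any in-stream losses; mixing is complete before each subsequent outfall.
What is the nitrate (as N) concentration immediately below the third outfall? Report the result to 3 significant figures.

Below outfall 1: Q → 17.80 m³/s, C = (15.80·0.1300 + 2.000·12.00)/17.80 = 1.464 mg/L.
Below outfall 2: Q → 19.80 m³/s, C = (17.80·1.464 + 2.000·13.00)/19.80 = 2.629 mg/L.
Below outfall 3: Q → 21.70 m³/s, C = (19.80·2.629 + 1.900·43.00)/21.70 = 6.164 mg/L.

6.16 mg/L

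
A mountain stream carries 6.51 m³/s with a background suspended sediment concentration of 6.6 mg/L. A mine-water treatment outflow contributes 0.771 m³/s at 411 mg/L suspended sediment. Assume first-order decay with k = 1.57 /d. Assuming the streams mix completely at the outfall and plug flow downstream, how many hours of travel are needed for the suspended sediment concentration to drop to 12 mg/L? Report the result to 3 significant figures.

Mixed concentration C = ΣQC/ΣQ = (6.510·6.600 + 0.7710·411.0) / 7.281 = 359.8/7.281 = 49.42 mg/L.
49.42·exp(−k·t) = 12 → t = ln(49.42/12)/k = 77900 s = 21.64 h.

21.6 h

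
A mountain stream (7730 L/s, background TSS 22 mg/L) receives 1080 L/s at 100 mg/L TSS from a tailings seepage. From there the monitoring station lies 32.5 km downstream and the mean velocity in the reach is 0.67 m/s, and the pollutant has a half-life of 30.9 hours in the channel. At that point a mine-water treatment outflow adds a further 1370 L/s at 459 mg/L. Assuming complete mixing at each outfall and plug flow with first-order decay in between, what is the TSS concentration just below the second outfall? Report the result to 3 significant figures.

After mixing, C = (7730·22.00 + 1080·100.0) / 8810 = 278100/8810 = 31.56 mg/L; combined flow 8810 L/s.
Travel time t = 32.5·1000 / 0.67 = 48510 s = 13.47 h.
Half-life 30.9 h → k = ln 2 / 30.9 = 0.02243 h⁻¹ = 0.5384 d⁻¹.
First-order decay: C = 31.56·exp(−k·t) = 31.56·0.7391 = 23.33 mg/L.
At the second outfall, C = (8810·23.33 + 1370·459.0) / (8810 + 1370) = 81.96 mg/L.

82.0 mg/L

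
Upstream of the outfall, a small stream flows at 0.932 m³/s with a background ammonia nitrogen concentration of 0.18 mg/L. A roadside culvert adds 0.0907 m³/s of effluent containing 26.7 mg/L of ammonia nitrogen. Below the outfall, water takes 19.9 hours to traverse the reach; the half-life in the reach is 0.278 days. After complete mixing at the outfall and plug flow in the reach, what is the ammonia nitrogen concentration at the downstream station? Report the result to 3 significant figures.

0.320 mg/L

Flow-weighted average: C = (0.9320·0.1800 + 0.09070·26.70) / 1.023 = 2.589/1.023 = 2.532 mg/L.
Half-life 0.278 d → k = ln 2 / 0.278 = 2.493 d⁻¹.
After decay, C = 2.532 × e^(−kt) = 2.532 × 0.1265 = 0.3203 mg/L.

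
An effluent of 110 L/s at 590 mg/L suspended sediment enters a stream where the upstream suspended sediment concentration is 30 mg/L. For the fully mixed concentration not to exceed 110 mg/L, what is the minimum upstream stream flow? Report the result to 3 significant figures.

Set C_mix = 110: (Q·30.00 + 110.0·590.0) / (Q + 110.0) = 110
→ Q = 110.0·(590.0 − 110)/(110 − 30.00) = 660.0 L/s.

660 L/s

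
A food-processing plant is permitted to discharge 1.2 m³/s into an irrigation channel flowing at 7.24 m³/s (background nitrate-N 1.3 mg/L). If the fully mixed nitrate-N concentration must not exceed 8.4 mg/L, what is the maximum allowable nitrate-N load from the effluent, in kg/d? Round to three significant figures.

Mass balance at the limit: 7.240·1.300 + 1.200·Cₑ = 8.440·8.4 → Cₑ = 51.24 mg/L.
Load = 1.200 m³/s × 51.24 g/m³ × 86 400 s/d = 5312 kg/d.

5310 kg/d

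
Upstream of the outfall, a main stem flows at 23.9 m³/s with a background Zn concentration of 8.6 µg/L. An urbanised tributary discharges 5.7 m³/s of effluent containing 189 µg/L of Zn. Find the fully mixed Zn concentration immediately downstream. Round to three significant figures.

Conservation of mass: C = (23.90·8.600 + 5.700·189.0) / 29.60 = 1283/29.60 = 43.34 µg/L.

43.3 µg/L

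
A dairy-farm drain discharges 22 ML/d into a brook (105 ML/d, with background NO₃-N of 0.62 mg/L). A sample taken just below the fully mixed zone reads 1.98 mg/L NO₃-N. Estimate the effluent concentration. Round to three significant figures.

8.47 mg/L

Mass balance: 105.0·0.6200 + 22.00·Cₑ = 127.0·1.980
→ Cₑ = (127.0·1.980 − 105.0·0.6200) / 22.00 = 8.471 mg/L.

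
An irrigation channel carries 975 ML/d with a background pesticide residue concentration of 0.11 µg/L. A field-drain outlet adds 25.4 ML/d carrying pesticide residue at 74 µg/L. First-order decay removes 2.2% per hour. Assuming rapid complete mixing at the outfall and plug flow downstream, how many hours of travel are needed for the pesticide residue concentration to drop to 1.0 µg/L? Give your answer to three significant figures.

30.8 h

Flow-weighted average: C = (975.0·0.1100 + 25.40·74.00) / 1000 = 1987/1000 = 1.986 µg/L.
2.2%/h lost → k = −ln(1 − 0.022) = 0.02225 h⁻¹.
1.986·exp(−k·t) = 1.0 → t = ln(1.986/1.0)/k = 111000 s = 30.84 h.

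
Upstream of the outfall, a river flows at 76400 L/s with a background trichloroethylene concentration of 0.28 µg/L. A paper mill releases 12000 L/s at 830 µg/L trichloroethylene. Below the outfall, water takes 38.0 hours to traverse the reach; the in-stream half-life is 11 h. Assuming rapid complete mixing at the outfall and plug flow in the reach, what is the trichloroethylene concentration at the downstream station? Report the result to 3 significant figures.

10.3 µg/L

Conservation of mass: C = (76400·0.2800 + 12000·830.0) / 88400 = 9981000/88400 = 112.9 µg/L.
Half-life 11 h → k = ln 2 / 11 = 0.06301 h⁻¹ = 1.512 d⁻¹.
Applying C = C₀e^(−kt): 112.9 × 0.09122 = 10.30 µg/L.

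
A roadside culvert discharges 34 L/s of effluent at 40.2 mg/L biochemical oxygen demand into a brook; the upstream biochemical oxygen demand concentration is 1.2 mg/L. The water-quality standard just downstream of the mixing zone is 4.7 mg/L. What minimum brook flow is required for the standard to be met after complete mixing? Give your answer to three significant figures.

345 L/s

Set C_mix = 4.7: (Q·1.200 + 34.00·40.20) / (Q + 34.00) = 4.7
→ Q = 34.00·(40.20 − 4.7)/(4.7 − 1.200) = 344.9 L/s.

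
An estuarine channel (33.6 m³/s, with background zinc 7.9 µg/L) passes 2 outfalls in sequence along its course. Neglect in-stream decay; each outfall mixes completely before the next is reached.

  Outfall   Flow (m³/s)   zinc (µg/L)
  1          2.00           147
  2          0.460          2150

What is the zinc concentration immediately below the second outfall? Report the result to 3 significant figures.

42.9 µg/L

After outfall 1: Q = 33.60 + 2.000 = 35.60 m³/s; C = (33.60·7.900 + 2.000·147.0)/35.60 = 15.71 µg/L.
After outfall 2: Q = 35.60 + 0.4600 = 36.06 m³/s; C = (35.60·15.71 + 0.4600·2150)/36.06 = 42.94 µg/L.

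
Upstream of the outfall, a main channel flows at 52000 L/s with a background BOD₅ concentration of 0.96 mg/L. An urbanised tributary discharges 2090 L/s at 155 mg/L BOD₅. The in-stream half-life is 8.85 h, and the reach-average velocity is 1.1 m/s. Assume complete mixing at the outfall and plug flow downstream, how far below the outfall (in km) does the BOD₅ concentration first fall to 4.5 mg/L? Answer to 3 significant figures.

After mixing, C = (52000·0.9600 + 2090·155.0) / 54090 = 373900/54090 = 6.912 mg/L.
Half-life 8.85 h → k = ln 2 / 8.85 = 0.07832 h⁻¹ = 1.880 d⁻¹.
Set 6.912·exp(−k·t) = 4.5 → t = ln(6.912/4.5)/k = 19730 s = 5.480 h.
Distance = v·t = 1.1·19730 = 21700 m = 21.70 km.

21.7 km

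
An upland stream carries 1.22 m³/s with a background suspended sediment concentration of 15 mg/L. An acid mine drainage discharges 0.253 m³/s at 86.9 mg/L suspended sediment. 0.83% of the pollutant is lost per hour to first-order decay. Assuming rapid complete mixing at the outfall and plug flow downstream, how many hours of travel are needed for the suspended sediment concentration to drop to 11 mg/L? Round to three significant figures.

109 h

Conservation of mass: C = (1.220·15.00 + 0.2530·86.90) / 1.473 = 40.29/1.473 = 27.35 mg/L.
0.83%/h lost → k = −ln(1 − 0.0083) = 0.008335 h⁻¹.
27.35·exp(−k·t) = 11 → t = ln(27.35/11)/k = 393400 s = 109.3 h.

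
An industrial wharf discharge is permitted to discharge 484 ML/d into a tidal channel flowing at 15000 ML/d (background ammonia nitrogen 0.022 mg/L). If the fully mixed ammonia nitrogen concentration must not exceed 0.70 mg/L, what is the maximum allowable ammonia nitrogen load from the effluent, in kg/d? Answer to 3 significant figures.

10500 kg/d

Mass balance at the limit: 15000·0.02200 + 484.0·Cₑ = 15480·0.70 → Cₑ = 21.71 mg/L.
484.0 ML/d = 5.602 m³/s. Load = 5.602 m³/s × 21.71 g/m³ × 86 400 s/d = 10510 kg/d.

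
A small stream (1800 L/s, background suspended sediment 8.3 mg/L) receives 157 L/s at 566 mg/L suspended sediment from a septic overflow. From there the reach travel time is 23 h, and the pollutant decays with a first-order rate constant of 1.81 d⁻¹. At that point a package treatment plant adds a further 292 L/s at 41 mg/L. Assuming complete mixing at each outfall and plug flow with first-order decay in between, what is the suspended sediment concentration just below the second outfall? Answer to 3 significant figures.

13.5 mg/L

Flow-weighted average: C = (1800·8.300 + 157.0·566.0) / 1957 = 103800/1957 = 53.04 mg/L; combined flow 1957 L/s.
After decay, C = 53.04 × e^(−kt) = 53.04 × 0.1765 = 9.360 mg/L.
At the second outfall, C = (1957·9.360 + 292.0·41.00) / (1957 + 292.0) = 13.47 mg/L.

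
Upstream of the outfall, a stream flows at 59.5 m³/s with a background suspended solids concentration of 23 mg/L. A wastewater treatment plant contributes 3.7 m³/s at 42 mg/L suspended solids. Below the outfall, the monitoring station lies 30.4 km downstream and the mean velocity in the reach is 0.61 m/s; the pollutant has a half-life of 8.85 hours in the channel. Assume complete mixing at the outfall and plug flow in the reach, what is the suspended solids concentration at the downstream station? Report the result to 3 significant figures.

8.15 mg/L

Conservation of mass: C = (59.50·23.00 + 3.700·42.00) / 63.20 = 1524/63.20 = 24.11 mg/L.
Travel time t = 30.4·1000 / 0.61 = 49840 s = 13.84 h.
Half-life 8.85 h → k = ln 2 / 8.85 = 0.07832 h⁻¹ = 1.880 d⁻¹.
Decay over the reach: 24.11·exp(−kt) = 24.11·0.3382 = 8.154 mg/L.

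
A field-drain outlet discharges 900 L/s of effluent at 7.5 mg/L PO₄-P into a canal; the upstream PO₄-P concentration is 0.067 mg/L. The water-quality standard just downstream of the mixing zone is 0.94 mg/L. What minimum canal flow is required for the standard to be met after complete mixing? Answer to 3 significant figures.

6760 L/s

Set C_mix = 0.94: (Q·0.06700 + 900.0·7.500) / (Q + 900.0) = 0.94
→ Q = 900.0·(7.500 − 0.94)/(0.94 − 0.06700) = 6763 L/s.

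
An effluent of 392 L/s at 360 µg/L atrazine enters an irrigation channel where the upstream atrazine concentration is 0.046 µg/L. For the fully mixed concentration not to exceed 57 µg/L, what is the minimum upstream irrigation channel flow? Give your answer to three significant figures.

2090 L/s

Set C_mix = 57: (Q·0.04600 + 392.0·360.0) / (Q + 392.0) = 57
→ Q = 392.0·(360.0 − 57)/(57 − 0.04600) = 2085 L/s.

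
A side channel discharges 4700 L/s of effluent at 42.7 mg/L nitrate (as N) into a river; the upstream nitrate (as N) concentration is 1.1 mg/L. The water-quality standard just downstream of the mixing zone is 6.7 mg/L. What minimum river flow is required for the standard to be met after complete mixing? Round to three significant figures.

Set C_mix = 6.7: (Q·1.100 + 4700·42.70) / (Q + 4700) = 6.7
→ Q = 4700·(42.70 − 6.7)/(6.7 − 1.100) = 30210 L/s.

30200 L/s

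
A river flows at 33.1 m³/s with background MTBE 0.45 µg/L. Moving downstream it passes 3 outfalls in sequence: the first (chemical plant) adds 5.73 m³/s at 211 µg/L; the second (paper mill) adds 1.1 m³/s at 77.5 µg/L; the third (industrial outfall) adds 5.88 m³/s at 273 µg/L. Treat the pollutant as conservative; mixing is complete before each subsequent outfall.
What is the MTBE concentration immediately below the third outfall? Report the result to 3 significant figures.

63.6 µg/L

Outfall 1: combined Q = 38.83 m³/s; C = (33.10·0.4500 + 5.730·211.0)/38.83 = 31.52 µg/L.
Outfall 2: combined Q = 39.93 m³/s; C = (38.83·31.52 + 1.100·77.50)/39.93 = 32.79 µg/L.
Outfall 3: combined Q = 45.81 m³/s; C = (39.93·32.79 + 5.880·273.0)/45.81 = 63.62 µg/L.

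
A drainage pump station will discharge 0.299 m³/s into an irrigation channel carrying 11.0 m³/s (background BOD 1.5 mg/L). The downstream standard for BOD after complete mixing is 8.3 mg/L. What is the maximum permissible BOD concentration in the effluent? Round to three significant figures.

258 mg/L

At the limit, (Qr·Cr + Qe·Cₑ)/(Qr + Qe) = 8.3:
Cₑ = (11.30·8.3 − 11.00·1.500) / 0.2990 = 258.5 mg/L.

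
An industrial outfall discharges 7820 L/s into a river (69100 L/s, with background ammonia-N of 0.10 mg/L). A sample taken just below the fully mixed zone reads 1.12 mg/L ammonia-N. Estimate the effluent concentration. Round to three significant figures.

10.1 mg/L

Mass balance: 69100·0.1000 + 7820·Cₑ = 76920·1.120
→ Cₑ = (76920·1.120 − 69100·0.1000) / 7820 = 10.13 mg/L.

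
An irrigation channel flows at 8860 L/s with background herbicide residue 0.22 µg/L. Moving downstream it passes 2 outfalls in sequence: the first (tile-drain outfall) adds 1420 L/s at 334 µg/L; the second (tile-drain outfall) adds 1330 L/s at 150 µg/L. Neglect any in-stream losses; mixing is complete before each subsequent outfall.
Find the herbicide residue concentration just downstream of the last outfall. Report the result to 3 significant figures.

58.2 µg/L

Outfall 1: combined Q = 10280 L/s; C = (8860·0.2200 + 1420·334.0)/10280 = 46.33 µg/L.
Outfall 2: combined Q = 11610 L/s; C = (10280·46.33 + 1330·150.0)/11610 = 58.20 µg/L.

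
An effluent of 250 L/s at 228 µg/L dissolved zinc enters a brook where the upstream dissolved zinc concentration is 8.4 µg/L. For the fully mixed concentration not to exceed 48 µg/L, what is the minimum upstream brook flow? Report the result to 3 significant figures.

1140 L/s

Set C_mix = 48: (Q·8.400 + 250.0·228.0) / (Q + 250.0) = 48
→ Q = 250.0·(228.0 − 48)/(48 − 8.400) = 1136 L/s.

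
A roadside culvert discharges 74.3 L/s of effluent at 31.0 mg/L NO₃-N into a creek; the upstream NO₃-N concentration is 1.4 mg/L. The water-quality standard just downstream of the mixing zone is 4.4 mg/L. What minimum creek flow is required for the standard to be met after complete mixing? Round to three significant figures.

Set C_mix = 4.4: (Q·1.400 + 74.30·31.00) / (Q + 74.30) = 4.4
→ Q = 74.30·(31.00 − 4.4)/(4.4 − 1.400) = 658.8 L/s.

659 L/s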